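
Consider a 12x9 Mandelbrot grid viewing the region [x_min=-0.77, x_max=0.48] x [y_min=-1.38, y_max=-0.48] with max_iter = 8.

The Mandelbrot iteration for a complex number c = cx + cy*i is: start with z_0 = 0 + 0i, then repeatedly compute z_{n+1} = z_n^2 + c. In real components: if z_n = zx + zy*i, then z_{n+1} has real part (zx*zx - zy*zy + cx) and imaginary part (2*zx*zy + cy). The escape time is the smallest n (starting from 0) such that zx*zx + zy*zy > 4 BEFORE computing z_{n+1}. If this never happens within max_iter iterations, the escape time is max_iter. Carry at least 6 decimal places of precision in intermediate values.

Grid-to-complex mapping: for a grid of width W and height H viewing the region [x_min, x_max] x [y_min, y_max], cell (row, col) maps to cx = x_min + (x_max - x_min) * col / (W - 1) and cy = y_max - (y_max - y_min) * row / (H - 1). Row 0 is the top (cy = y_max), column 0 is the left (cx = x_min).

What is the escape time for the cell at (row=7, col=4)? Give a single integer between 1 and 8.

z_0 = 0 + 0i, c = -0.3155 + -1.2675i
Iter 1: z = -0.3155 + -1.2675i, |z|^2 = 1.7061
Iter 2: z = -1.8225 + -0.4678i, |z|^2 = 3.5404
Iter 3: z = 2.7872 + 0.4377i, |z|^2 = 7.9600
Escaped at iteration 3

Answer: 3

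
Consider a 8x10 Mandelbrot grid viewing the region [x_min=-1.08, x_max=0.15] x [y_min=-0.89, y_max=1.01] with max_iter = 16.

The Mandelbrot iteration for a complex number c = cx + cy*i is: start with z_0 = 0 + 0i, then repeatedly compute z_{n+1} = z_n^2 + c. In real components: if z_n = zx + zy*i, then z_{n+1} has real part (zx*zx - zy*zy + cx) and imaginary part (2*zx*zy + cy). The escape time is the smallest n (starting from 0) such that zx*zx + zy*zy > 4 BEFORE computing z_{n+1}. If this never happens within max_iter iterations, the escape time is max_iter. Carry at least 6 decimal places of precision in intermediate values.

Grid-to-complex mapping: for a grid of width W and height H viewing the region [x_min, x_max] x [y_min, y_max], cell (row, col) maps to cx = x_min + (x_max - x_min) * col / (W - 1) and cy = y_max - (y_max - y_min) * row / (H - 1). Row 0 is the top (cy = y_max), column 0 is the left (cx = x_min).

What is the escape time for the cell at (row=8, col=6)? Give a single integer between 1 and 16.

z_0 = 0 + 0i, c = -0.0257 + -0.6789i
Iter 1: z = -0.0257 + -0.6789i, |z|^2 = 0.4616
Iter 2: z = -0.4859 + -0.6440i, |z|^2 = 0.6508
Iter 3: z = -0.2043 + -0.0530i, |z|^2 = 0.0445
Iter 4: z = 0.0132 + -0.6572i, |z|^2 = 0.4321
Iter 5: z = -0.4575 + -0.6962i, |z|^2 = 0.6941
Iter 6: z = -0.3012 + -0.0418i, |z|^2 = 0.0925
Iter 7: z = 0.0632 + -0.6537i, |z|^2 = 0.4313
Iter 8: z = -0.4490 + -0.7616i, |z|^2 = 0.7816
Iter 9: z = -0.4041 + 0.0050i, |z|^2 = 0.1633
Iter 10: z = 0.1375 + -0.6830i, |z|^2 = 0.4853
Iter 11: z = -0.4732 + -0.8668i, |z|^2 = 0.9752
Iter 12: z = -0.5530 + 0.1415i, |z|^2 = 0.3259
Iter 13: z = 0.2601 + -0.8353i, |z|^2 = 0.7655
Iter 14: z = -0.6559 + -1.1135i, |z|^2 = 1.6700
Iter 15: z = -0.8355 + 0.7817i, |z|^2 = 1.3090

Answer: 16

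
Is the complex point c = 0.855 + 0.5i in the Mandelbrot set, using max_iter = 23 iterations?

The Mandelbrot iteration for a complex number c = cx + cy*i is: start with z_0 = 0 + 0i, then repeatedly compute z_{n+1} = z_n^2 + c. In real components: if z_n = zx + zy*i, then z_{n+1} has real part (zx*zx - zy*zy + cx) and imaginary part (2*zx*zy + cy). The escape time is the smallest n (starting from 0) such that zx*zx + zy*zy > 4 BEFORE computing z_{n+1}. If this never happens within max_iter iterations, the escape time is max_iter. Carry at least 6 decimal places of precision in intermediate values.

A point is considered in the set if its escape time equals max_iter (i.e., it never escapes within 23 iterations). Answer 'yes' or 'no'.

z_0 = 0 + 0i, c = 0.8550 + 0.5000i
Iter 1: z = 0.8550 + 0.5000i, |z|^2 = 0.9810
Iter 2: z = 1.3360 + 1.3550i, |z|^2 = 3.6210
Iter 3: z = 0.8039 + 4.1206i, |z|^2 = 17.6259
Escaped at iteration 3

Answer: no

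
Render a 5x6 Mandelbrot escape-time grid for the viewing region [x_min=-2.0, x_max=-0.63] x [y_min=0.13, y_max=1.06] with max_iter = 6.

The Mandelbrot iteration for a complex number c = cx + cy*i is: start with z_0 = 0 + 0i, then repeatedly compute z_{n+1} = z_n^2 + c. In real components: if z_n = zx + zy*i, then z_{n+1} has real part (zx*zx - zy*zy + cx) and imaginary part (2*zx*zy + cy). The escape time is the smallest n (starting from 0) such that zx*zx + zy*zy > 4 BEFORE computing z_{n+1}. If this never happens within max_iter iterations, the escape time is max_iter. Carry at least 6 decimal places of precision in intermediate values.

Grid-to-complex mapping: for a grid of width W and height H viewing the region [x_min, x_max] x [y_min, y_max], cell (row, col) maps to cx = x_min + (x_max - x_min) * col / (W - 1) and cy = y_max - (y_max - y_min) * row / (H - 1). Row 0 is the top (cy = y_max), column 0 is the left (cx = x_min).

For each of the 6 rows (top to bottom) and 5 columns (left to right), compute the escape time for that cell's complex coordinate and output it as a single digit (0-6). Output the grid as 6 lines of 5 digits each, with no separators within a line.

Answer: 12333
12334
13346
13456
14666
15666

Derivation:
(row=0, col=0): c = -2.0000 + 1.0600i → escape time 1
(row=0, col=1): c = -1.6575 + 1.0600i → escape time 2
(row=0, col=2): c = -1.3150 + 1.0600i → escape time 3
(row=0, col=3): c = -0.9725 + 1.0600i → escape time 3
(row=0, col=4): c = -0.6300 + 1.0600i → escape time 3
(row=1, col=0): c = -2.0000 + 0.8740i → escape time 1
(row=1, col=1): c = -1.6575 + 0.8740i → escape time 2
(row=1, col=2): c = -1.3150 + 0.8740i → escape time 3
(row=1, col=3): c = -0.9725 + 0.8740i → escape time 3
(row=1, col=4): c = -0.6300 + 0.8740i → escape time 4
(row=2, col=0): c = -2.0000 + 0.6880i → escape time 1
(row=2, col=1): c = -1.6575 + 0.6880i → escape time 3
(row=2, col=2): c = -1.3150 + 0.6880i → escape time 3
(row=2, col=3): c = -0.9725 + 0.6880i → escape time 4
(row=2, col=4): c = -0.6300 + 0.6880i → escape time 6
(row=3, col=0): c = -2.0000 + 0.5020i → escape time 1
(row=3, col=1): c = -1.6575 + 0.5020i → escape time 3
(row=3, col=2): c = -1.3150 + 0.5020i → escape time 4
(row=3, col=3): c = -0.9725 + 0.5020i → escape time 5
(row=3, col=4): c = -0.6300 + 0.5020i → escape time 6
(row=4, col=0): c = -2.0000 + 0.3160i → escape time 1
(row=4, col=1): c = -1.6575 + 0.3160i → escape time 4
(row=4, col=2): c = -1.3150 + 0.3160i → escape time 6
(row=4, col=3): c = -0.9725 + 0.3160i → escape time 6
(row=4, col=4): c = -0.6300 + 0.3160i → escape time 6
(row=5, col=0): c = -2.0000 + 0.1300i → escape time 1
(row=5, col=1): c = -1.6575 + 0.1300i → escape time 5
(row=5, col=2): c = -1.3150 + 0.1300i → escape time 6
(row=5, col=3): c = -0.9725 + 0.1300i → escape time 6
(row=5, col=4): c = -0.6300 + 0.1300i → escape time 6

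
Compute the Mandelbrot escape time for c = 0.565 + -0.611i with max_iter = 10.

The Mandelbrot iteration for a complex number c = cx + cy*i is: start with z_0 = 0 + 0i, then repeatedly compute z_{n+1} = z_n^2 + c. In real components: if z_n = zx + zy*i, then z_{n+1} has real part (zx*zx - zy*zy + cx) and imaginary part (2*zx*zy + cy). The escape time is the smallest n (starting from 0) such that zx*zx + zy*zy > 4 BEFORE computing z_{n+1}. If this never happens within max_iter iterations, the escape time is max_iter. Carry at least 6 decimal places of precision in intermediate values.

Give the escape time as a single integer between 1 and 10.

z_0 = 0 + 0i, c = 0.5650 + -0.6110i
Iter 1: z = 0.5650 + -0.6110i, |z|^2 = 0.6925
Iter 2: z = 0.5109 + -1.3014i, |z|^2 = 1.9547
Iter 3: z = -0.8677 + -1.9408i, |z|^2 = 4.5196
Escaped at iteration 3

Answer: 3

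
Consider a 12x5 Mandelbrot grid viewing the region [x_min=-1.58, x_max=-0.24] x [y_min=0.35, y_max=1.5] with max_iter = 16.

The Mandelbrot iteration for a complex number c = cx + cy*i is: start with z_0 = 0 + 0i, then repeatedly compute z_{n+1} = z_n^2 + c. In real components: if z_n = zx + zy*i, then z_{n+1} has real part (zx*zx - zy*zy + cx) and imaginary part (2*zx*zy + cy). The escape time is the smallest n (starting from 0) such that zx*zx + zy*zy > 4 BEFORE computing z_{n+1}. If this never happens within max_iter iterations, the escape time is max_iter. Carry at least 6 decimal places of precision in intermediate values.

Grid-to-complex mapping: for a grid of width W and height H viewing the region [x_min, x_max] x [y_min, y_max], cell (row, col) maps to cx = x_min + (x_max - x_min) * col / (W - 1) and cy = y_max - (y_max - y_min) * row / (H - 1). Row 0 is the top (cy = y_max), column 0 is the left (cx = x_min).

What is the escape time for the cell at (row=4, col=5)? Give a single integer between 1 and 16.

z_0 = 0 + 0i, c = -0.9709 + 0.3500i
Iter 1: z = -0.9709 + 0.3500i, |z|^2 = 1.0652
Iter 2: z = -0.1507 + -0.3296i, |z|^2 = 0.1314
Iter 3: z = -1.0568 + 0.4494i, |z|^2 = 1.3189
Iter 4: z = -0.0559 + -0.5999i, |z|^2 = 0.3630
Iter 5: z = -1.3276 + 0.4171i, |z|^2 = 1.9365
Iter 6: z = 0.6177 + -0.7575i, |z|^2 = 0.9553
Iter 7: z = -1.1632 + -0.5857i, |z|^2 = 1.6961
Iter 8: z = 0.0391 + 1.7127i, |z|^2 = 2.9347
Iter 9: z = -3.9026 + 0.4838i, |z|^2 = 15.4643
Escaped at iteration 9

Answer: 9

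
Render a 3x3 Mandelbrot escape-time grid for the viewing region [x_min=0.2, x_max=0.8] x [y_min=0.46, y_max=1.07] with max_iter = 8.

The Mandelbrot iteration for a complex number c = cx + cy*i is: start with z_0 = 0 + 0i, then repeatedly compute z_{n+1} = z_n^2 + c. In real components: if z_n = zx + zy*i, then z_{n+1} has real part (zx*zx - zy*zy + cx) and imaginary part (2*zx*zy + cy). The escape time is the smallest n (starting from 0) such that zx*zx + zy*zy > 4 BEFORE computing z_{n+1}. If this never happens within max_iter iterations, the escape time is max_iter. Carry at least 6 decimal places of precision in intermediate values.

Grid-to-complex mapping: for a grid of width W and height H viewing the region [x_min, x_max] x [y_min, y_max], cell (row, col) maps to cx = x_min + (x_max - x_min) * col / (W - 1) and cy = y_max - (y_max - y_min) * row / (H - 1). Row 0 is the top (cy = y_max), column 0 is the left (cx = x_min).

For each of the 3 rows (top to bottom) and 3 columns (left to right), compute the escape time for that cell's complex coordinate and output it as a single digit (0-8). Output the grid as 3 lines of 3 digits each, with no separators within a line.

Answer: 322
532
853

Derivation:
(row=0, col=0): c = 0.2000 + 1.0700i → escape time 3
(row=0, col=1): c = 0.5000 + 1.0700i → escape time 2
(row=0, col=2): c = 0.8000 + 1.0700i → escape time 2
(row=1, col=0): c = 0.2000 + 0.7650i → escape time 5
(row=1, col=1): c = 0.5000 + 0.7650i → escape time 3
(row=1, col=2): c = 0.8000 + 0.7650i → escape time 2
(row=2, col=0): c = 0.2000 + 0.4600i → escape time 8
(row=2, col=1): c = 0.5000 + 0.4600i → escape time 5
(row=2, col=2): c = 0.8000 + 0.4600i → escape time 3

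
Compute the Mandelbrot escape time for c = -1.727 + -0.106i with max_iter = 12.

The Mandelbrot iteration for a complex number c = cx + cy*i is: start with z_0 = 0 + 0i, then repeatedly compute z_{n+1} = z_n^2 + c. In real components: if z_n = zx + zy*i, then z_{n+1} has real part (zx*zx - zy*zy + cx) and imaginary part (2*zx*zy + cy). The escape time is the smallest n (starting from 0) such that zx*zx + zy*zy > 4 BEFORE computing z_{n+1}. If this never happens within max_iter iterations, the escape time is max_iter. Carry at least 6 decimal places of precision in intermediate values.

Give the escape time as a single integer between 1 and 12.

z_0 = 0 + 0i, c = -1.7270 + -0.1060i
Iter 1: z = -1.7270 + -0.1060i, |z|^2 = 2.9938
Iter 2: z = 1.2443 + 0.2601i, |z|^2 = 1.6159
Iter 3: z = -0.2464 + 0.5413i, |z|^2 = 0.3538
Iter 4: z = -1.9593 + -0.3728i, |z|^2 = 3.9780
Iter 5: z = 1.9730 + 1.3548i, |z|^2 = 5.7283
Escaped at iteration 5

Answer: 5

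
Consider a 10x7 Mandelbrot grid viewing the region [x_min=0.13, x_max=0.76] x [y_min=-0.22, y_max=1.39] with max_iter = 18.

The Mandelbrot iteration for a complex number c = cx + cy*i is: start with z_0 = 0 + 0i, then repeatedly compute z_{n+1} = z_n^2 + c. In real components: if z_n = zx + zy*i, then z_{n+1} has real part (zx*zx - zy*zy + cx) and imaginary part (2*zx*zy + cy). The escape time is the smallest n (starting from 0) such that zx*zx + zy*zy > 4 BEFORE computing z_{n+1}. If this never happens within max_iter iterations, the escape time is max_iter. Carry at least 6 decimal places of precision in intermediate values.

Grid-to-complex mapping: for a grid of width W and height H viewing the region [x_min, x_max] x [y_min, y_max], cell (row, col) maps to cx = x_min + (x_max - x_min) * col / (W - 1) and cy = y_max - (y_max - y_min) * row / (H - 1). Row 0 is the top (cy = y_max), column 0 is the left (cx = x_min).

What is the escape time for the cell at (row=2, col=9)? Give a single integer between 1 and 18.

z_0 = 0 + 0i, c = 0.7600 + 0.8533i
Iter 1: z = 0.7600 + 0.8533i, |z|^2 = 1.3058
Iter 2: z = 0.6094 + 2.1504i, |z|^2 = 4.9956
Escaped at iteration 2

Answer: 2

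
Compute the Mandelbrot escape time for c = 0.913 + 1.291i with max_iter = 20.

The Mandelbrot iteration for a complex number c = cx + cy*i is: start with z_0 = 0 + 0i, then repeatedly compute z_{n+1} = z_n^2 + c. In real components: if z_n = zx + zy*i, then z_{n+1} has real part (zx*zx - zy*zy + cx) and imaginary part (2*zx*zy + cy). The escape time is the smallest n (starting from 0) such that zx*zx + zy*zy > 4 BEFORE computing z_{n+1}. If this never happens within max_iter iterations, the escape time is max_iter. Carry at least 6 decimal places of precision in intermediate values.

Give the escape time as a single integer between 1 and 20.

Answer: 2

Derivation:
z_0 = 0 + 0i, c = 0.9130 + 1.2910i
Iter 1: z = 0.9130 + 1.2910i, |z|^2 = 2.5002
Iter 2: z = 0.0799 + 3.6484i, |z|^2 = 13.3170
Escaped at iteration 2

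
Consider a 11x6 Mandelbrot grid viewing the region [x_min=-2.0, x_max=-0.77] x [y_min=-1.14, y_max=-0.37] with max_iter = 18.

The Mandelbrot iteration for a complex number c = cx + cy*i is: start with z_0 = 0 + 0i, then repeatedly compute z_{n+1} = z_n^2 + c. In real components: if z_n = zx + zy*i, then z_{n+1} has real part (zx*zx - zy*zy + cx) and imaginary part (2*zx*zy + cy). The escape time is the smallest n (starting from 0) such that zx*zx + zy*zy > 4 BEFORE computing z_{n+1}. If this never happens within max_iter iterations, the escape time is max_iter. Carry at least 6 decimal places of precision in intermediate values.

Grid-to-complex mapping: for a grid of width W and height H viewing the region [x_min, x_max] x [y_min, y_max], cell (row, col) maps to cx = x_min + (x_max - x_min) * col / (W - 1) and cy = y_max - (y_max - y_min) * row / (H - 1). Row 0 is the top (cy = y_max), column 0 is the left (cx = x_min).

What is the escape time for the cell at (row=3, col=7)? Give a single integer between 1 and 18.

z_0 = 0 + 0i, c = -1.1390 + -0.8320i
Iter 1: z = -1.1390 + -0.8320i, |z|^2 = 1.9895
Iter 2: z = -0.5339 + 1.0633i, |z|^2 = 1.4157
Iter 3: z = -1.9845 + -1.9674i, |z|^2 = 7.8091
Escaped at iteration 3

Answer: 3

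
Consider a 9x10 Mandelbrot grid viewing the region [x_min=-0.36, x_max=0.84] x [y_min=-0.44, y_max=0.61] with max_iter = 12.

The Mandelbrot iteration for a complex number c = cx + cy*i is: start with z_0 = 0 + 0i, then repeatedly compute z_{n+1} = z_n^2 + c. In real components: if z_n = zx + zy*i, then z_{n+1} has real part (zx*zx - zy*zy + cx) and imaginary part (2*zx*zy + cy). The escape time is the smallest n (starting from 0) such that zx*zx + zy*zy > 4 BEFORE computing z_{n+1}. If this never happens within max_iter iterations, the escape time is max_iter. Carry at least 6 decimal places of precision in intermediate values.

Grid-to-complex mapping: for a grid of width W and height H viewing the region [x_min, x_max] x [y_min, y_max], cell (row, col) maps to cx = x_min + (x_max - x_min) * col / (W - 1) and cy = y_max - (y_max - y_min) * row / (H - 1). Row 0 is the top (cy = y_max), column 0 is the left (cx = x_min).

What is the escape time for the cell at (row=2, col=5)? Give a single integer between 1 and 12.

z_0 = 0 + 0i, c = 0.3900 + 0.3767i
Iter 1: z = 0.3900 + 0.3767i, |z|^2 = 0.2940
Iter 2: z = 0.4002 + 0.6705i, |z|^2 = 0.6097
Iter 3: z = 0.1007 + 0.9133i, |z|^2 = 0.8443
Iter 4: z = -0.4341 + 0.5605i, |z|^2 = 0.5026
Iter 5: z = 0.2642 + -0.1099i, |z|^2 = 0.0819
Iter 6: z = 0.4477 + 0.3186i, |z|^2 = 0.3019
Iter 7: z = 0.4890 + 0.6619i, |z|^2 = 0.6772
Iter 8: z = 0.1909 + 1.0240i, |z|^2 = 1.0850
Iter 9: z = -0.6221 + 0.7677i, |z|^2 = 0.9764
Iter 10: z = 0.1877 + -0.5785i, |z|^2 = 0.3699
Iter 11: z = 0.0905 + 0.1595i, |z|^2 = 0.0336

Answer: 12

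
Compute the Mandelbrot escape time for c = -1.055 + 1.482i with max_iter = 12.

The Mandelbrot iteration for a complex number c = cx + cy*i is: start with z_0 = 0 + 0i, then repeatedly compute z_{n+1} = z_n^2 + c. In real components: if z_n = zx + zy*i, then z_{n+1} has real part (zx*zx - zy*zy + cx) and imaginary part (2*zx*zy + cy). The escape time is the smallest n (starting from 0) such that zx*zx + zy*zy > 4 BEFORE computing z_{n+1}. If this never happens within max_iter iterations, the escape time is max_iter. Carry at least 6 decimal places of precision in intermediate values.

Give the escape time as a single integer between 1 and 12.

Answer: 2

Derivation:
z_0 = 0 + 0i, c = -1.0550 + 1.4820i
Iter 1: z = -1.0550 + 1.4820i, |z|^2 = 3.3093
Iter 2: z = -2.1383 + -1.6450i, |z|^2 = 7.2784
Escaped at iteration 2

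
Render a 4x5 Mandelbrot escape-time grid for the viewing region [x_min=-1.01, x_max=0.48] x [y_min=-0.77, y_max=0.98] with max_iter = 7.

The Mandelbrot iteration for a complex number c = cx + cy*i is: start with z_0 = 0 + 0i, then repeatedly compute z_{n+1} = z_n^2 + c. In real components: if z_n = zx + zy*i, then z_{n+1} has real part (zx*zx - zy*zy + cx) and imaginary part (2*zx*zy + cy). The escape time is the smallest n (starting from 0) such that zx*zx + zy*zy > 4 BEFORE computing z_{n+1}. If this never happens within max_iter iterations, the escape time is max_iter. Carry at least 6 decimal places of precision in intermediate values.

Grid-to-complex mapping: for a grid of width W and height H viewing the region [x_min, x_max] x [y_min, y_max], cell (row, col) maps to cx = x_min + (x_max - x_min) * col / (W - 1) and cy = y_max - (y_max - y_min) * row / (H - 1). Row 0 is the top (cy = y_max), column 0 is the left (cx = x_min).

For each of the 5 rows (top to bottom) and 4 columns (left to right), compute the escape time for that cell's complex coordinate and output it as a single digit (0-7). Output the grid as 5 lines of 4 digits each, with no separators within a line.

(row=0, col=0): c = -1.0100 + 0.9800i → escape time 3
(row=0, col=1): c = -0.5133 + 0.9800i → escape time 4
(row=0, col=2): c = -0.0167 + 0.9800i → escape time 7
(row=0, col=3): c = 0.4800 + 0.9800i → escape time 3
(row=1, col=0): c = -1.0100 + 0.5425i → escape time 5
(row=1, col=1): c = -0.5133 + 0.5425i → escape time 7
(row=1, col=2): c = -0.0167 + 0.5425i → escape time 7
(row=1, col=3): c = 0.4800 + 0.5425i → escape time 5
(row=2, col=0): c = -1.0100 + 0.1050i → escape time 7
(row=2, col=1): c = -0.5133 + 0.1050i → escape time 7
(row=2, col=2): c = -0.0167 + 0.1050i → escape time 7
(row=2, col=3): c = 0.4800 + 0.1050i → escape time 5
(row=3, col=0): c = -1.0100 + -0.3325i → escape time 7
(row=3, col=1): c = -0.5133 + -0.3325i → escape time 7
(row=3, col=2): c = -0.0167 + -0.3325i → escape time 7
(row=3, col=3): c = 0.4800 + -0.3325i → escape time 6
(row=4, col=0): c = -1.0100 + -0.7700i → escape time 3
(row=4, col=1): c = -0.5133 + -0.7700i → escape time 6
(row=4, col=2): c = -0.0167 + -0.7700i → escape time 7
(row=4, col=3): c = 0.4800 + -0.7700i → escape time 3

Answer: 3473
5775
7775
7776
3673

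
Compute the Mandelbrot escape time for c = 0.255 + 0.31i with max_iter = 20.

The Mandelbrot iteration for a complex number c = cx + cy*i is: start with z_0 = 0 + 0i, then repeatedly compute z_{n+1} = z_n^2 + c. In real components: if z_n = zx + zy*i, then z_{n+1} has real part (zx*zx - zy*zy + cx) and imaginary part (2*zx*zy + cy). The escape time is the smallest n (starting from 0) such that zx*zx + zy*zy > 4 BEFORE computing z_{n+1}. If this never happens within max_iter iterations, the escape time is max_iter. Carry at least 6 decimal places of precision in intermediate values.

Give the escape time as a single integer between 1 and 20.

z_0 = 0 + 0i, c = 0.2550 + 0.3100i
Iter 1: z = 0.2550 + 0.3100i, |z|^2 = 0.1611
Iter 2: z = 0.2239 + 0.4681i, |z|^2 = 0.2693
Iter 3: z = 0.0860 + 0.5196i, |z|^2 = 0.2774
Iter 4: z = -0.0076 + 0.3994i, |z|^2 = 0.1596
Iter 5: z = 0.0955 + 0.3039i, |z|^2 = 0.1015
Iter 6: z = 0.1718 + 0.3681i, |z|^2 = 0.1650
Iter 7: z = 0.1490 + 0.4364i, |z|^2 = 0.2127
Iter 8: z = 0.0867 + 0.4401i, |z|^2 = 0.2012
Iter 9: z = 0.0688 + 0.3863i, |z|^2 = 0.1540
Iter 10: z = 0.1105 + 0.3632i, |z|^2 = 0.1441
Iter 11: z = 0.1353 + 0.3903i, |z|^2 = 0.1706
Iter 12: z = 0.1210 + 0.4156i, |z|^2 = 0.1874
Iter 13: z = 0.0969 + 0.4106i, |z|^2 = 0.1780
Iter 14: z = 0.0958 + 0.3896i, |z|^2 = 0.1610
Iter 15: z = 0.1124 + 0.3847i, |z|^2 = 0.1606
Iter 16: z = 0.1197 + 0.3965i, |z|^2 = 0.1715
Iter 17: z = 0.1121 + 0.4049i, |z|^2 = 0.1765
Iter 18: z = 0.1036 + 0.4008i, |z|^2 = 0.1714
Iter 19: z = 0.1051 + 0.3931i, |z|^2 = 0.1656

Answer: 20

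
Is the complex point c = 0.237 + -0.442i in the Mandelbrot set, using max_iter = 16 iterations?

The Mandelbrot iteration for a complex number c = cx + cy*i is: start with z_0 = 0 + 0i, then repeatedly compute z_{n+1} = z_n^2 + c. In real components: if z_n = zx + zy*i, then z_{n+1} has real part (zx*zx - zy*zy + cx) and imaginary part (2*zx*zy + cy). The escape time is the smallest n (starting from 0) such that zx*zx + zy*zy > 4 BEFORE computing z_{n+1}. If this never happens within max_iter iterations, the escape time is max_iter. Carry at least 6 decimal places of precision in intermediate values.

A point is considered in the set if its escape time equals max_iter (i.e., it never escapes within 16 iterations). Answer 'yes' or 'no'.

Answer: yes

Derivation:
z_0 = 0 + 0i, c = 0.2370 + -0.4420i
Iter 1: z = 0.2370 + -0.4420i, |z|^2 = 0.2515
Iter 2: z = 0.0978 + -0.6515i, |z|^2 = 0.4340
Iter 3: z = -0.1779 + -0.5694i, |z|^2 = 0.3559
Iter 4: z = -0.0556 + -0.2394i, |z|^2 = 0.0604
Iter 5: z = 0.1828 + -0.4154i, |z|^2 = 0.2059
Iter 6: z = 0.0979 + -0.5938i, |z|^2 = 0.3622
Iter 7: z = -0.1061 + -0.5582i, |z|^2 = 0.3229
Iter 8: z = -0.0634 + -0.3236i, |z|^2 = 0.1087
Iter 9: z = 0.1363 + -0.4010i, |z|^2 = 0.1794
Iter 10: z = 0.0948 + -0.5513i, |z|^2 = 0.3129
Iter 11: z = -0.0580 + -0.5465i, |z|^2 = 0.3021
Iter 12: z = -0.0583 + -0.3786i, |z|^2 = 0.1468
Iter 13: z = 0.0970 + -0.3978i, |z|^2 = 0.1677
Iter 14: z = 0.0882 + -0.5192i, |z|^2 = 0.2773
Iter 15: z = -0.0248 + -0.5335i, |z|^2 = 0.2853
Did not escape in 16 iterations → in set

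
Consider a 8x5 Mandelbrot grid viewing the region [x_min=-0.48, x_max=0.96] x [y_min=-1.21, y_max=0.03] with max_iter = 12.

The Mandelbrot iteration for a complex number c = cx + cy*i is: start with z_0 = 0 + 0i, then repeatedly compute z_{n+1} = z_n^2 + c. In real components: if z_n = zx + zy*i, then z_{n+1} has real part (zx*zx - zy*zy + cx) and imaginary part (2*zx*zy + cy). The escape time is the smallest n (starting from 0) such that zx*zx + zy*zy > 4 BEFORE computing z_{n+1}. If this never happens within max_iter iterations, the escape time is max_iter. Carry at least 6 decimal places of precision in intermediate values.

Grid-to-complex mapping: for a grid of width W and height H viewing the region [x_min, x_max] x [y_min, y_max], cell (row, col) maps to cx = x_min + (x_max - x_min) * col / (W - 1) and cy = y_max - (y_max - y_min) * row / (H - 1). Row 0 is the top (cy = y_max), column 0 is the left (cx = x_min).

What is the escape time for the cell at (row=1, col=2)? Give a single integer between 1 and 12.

z_0 = 0 + 0i, c = -0.0686 + -0.2800i
Iter 1: z = -0.0686 + -0.2800i, |z|^2 = 0.0831
Iter 2: z = -0.1423 + -0.2416i, |z|^2 = 0.0786
Iter 3: z = -0.1067 + -0.2113i, |z|^2 = 0.0560
Iter 4: z = -0.1018 + -0.2349i, |z|^2 = 0.0656
Iter 5: z = -0.1134 + -0.2322i, |z|^2 = 0.0668
Iter 6: z = -0.1096 + -0.2273i, |z|^2 = 0.0637
Iter 7: z = -0.1082 + -0.2302i, |z|^2 = 0.0647
Iter 8: z = -0.1098 + -0.2302i, |z|^2 = 0.0650
Iter 9: z = -0.1095 + -0.2294i, |z|^2 = 0.0646
Iter 10: z = -0.1092 + -0.2298i, |z|^2 = 0.0647
Iter 11: z = -0.1094 + -0.2298i, |z|^2 = 0.0648

Answer: 12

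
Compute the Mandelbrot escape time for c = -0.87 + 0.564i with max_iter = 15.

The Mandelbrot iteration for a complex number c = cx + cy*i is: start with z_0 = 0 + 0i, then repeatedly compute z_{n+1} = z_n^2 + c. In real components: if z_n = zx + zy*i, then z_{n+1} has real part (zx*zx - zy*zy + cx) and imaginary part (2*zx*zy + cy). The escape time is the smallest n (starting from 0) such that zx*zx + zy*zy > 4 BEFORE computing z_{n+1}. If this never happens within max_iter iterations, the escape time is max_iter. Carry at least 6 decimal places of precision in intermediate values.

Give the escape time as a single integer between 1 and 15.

z_0 = 0 + 0i, c = -0.8700 + 0.5640i
Iter 1: z = -0.8700 + 0.5640i, |z|^2 = 1.0750
Iter 2: z = -0.4312 + -0.4174i, |z|^2 = 0.3601
Iter 3: z = -0.8583 + 0.9239i, |z|^2 = 1.5903
Iter 4: z = -0.9870 + -1.0219i, |z|^2 = 2.0186
Iter 5: z = -0.9401 + 2.5814i, |z|^2 = 7.5473
Escaped at iteration 5

Answer: 5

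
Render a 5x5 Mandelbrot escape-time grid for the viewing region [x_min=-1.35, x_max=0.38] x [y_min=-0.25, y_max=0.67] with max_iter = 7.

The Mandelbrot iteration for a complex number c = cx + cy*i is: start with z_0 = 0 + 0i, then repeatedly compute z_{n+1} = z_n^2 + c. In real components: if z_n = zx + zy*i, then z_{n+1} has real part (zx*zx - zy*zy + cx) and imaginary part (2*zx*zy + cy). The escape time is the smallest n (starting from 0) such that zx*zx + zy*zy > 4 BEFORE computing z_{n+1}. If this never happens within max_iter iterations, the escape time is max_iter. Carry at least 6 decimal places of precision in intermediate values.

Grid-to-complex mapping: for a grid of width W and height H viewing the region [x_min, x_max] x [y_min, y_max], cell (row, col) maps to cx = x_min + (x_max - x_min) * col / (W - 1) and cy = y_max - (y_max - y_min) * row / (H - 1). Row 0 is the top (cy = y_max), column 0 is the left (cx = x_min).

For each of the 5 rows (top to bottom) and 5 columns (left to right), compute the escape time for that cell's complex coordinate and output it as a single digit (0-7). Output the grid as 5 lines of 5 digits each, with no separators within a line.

Answer: 34777
46777
77777
77777
77777

Derivation:
(row=0, col=0): c = -1.3500 + 0.6700i → escape time 3
(row=0, col=1): c = -0.9175 + 0.6700i → escape time 4
(row=0, col=2): c = -0.4850 + 0.6700i → escape time 7
(row=0, col=3): c = -0.0525 + 0.6700i → escape time 7
(row=0, col=4): c = 0.3800 + 0.6700i → escape time 7
(row=1, col=0): c = -1.3500 + 0.4400i → escape time 4
(row=1, col=1): c = -0.9175 + 0.4400i → escape time 6
(row=1, col=2): c = -0.4850 + 0.4400i → escape time 7
(row=1, col=3): c = -0.0525 + 0.4400i → escape time 7
(row=1, col=4): c = 0.3800 + 0.4400i → escape time 7
(row=2, col=0): c = -1.3500 + 0.2100i → escape time 7
(row=2, col=1): c = -0.9175 + 0.2100i → escape time 7
(row=2, col=2): c = -0.4850 + 0.2100i → escape time 7
(row=2, col=3): c = -0.0525 + 0.2100i → escape time 7
(row=2, col=4): c = 0.3800 + 0.2100i → escape time 7
(row=3, col=0): c = -1.3500 + -0.0200i → escape time 7
(row=3, col=1): c = -0.9175 + -0.0200i → escape time 7
(row=3, col=2): c = -0.4850 + -0.0200i → escape time 7
(row=3, col=3): c = -0.0525 + -0.0200i → escape time 7
(row=3, col=4): c = 0.3800 + -0.0200i → escape time 7
(row=4, col=0): c = -1.3500 + -0.2500i → escape time 7
(row=4, col=1): c = -0.9175 + -0.2500i → escape time 7
(row=4, col=2): c = -0.4850 + -0.2500i → escape time 7
(row=4, col=3): c = -0.0525 + -0.2500i → escape time 7
(row=4, col=4): c = 0.3800 + -0.2500i → escape time 7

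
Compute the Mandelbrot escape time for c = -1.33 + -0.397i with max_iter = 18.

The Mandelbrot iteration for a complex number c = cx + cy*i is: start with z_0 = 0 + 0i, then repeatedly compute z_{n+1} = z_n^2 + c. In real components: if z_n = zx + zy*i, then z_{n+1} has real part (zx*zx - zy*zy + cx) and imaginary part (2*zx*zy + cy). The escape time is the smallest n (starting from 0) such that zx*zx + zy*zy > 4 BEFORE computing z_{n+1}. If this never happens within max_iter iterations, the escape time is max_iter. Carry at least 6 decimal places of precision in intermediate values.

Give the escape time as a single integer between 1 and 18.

z_0 = 0 + 0i, c = -1.3300 + -0.3970i
Iter 1: z = -1.3300 + -0.3970i, |z|^2 = 1.9265
Iter 2: z = 0.2813 + 0.6590i, |z|^2 = 0.5134
Iter 3: z = -1.6852 + -0.0262i, |z|^2 = 2.8405
Iter 4: z = 1.5092 + -0.3085i, |z|^2 = 2.3727
Iter 5: z = 0.8523 + -1.3283i, |z|^2 = 2.4908
Iter 6: z = -2.3678 + -2.6613i, |z|^2 = 12.6887
Escaped at iteration 6

Answer: 6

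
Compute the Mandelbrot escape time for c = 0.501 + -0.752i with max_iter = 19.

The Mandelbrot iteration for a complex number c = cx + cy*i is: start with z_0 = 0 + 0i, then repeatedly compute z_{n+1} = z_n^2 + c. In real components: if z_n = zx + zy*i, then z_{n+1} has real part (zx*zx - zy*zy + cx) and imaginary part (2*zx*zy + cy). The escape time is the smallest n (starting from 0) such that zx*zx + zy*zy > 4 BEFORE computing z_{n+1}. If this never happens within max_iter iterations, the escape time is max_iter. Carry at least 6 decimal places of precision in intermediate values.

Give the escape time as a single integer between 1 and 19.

Answer: 3

Derivation:
z_0 = 0 + 0i, c = 0.5010 + -0.7520i
Iter 1: z = 0.5010 + -0.7520i, |z|^2 = 0.8165
Iter 2: z = 0.1865 + -1.5055i, |z|^2 = 2.3013
Iter 3: z = -1.7308 + -1.3135i, |z|^2 = 4.7209
Escaped at iteration 3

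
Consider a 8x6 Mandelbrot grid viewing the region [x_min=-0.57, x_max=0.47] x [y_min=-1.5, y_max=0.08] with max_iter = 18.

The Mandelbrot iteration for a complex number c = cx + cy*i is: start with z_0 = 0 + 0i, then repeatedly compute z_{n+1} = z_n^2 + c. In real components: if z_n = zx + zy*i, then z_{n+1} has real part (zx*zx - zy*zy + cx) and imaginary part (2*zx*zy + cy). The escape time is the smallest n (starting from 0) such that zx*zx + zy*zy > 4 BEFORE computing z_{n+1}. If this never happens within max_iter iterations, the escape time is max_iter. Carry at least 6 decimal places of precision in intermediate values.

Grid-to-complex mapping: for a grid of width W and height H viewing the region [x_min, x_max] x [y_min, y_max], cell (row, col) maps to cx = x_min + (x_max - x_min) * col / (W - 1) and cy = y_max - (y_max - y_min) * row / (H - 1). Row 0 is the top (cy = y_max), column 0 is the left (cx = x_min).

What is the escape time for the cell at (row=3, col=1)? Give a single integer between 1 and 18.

z_0 = 0 + 0i, c = -0.4214 + -0.8680i
Iter 1: z = -0.4214 + -0.8680i, |z|^2 = 0.9310
Iter 2: z = -0.9973 + -0.1364i, |z|^2 = 1.0131
Iter 3: z = 0.5545 + -0.5960i, |z|^2 = 0.6626
Iter 4: z = -0.4691 + -1.5289i, |z|^2 = 2.5576
Iter 5: z = -2.5388 + 0.5665i, |z|^2 = 6.7665
Escaped at iteration 5

Answer: 5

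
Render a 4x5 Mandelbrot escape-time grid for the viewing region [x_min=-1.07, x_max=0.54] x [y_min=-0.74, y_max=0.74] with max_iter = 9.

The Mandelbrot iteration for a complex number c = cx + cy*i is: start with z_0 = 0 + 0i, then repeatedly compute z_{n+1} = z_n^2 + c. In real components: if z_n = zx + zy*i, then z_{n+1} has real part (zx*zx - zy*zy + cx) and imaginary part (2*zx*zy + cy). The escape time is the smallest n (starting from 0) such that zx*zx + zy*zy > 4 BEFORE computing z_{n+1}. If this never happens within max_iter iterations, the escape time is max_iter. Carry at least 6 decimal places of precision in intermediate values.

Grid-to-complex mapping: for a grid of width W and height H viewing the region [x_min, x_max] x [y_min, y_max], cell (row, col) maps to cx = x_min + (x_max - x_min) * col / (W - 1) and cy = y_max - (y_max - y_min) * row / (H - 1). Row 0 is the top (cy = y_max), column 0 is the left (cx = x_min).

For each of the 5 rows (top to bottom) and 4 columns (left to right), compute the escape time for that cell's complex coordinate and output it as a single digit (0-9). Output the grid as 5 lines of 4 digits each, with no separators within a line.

(row=0, col=0): c = -1.0700 + 0.7400i → escape time 3
(row=0, col=1): c = -0.5333 + 0.7400i → escape time 6
(row=0, col=2): c = 0.0033 + 0.7400i → escape time 9
(row=0, col=3): c = 0.5400 + 0.7400i → escape time 3
(row=1, col=0): c = -1.0700 + 0.3700i → escape time 8
(row=1, col=1): c = -0.5333 + 0.3700i → escape time 9
(row=1, col=2): c = 0.0033 + 0.3700i → escape time 9
(row=1, col=3): c = 0.5400 + 0.3700i → escape time 4
(row=2, col=0): c = -1.0700 + 0.0000i → escape time 9
(row=2, col=1): c = -0.5333 + 0.0000i → escape time 9
(row=2, col=2): c = 0.0033 + 0.0000i → escape time 9
(row=2, col=3): c = 0.5400 + 0.0000i → escape time 4
(row=3, col=0): c = -1.0700 + -0.3700i → escape time 8
(row=3, col=1): c = -0.5333 + -0.3700i → escape time 9
(row=3, col=2): c = 0.0033 + -0.3700i → escape time 9
(row=3, col=3): c = 0.5400 + -0.3700i → escape time 4
(row=4, col=0): c = -1.0700 + -0.7400i → escape time 3
(row=4, col=1): c = -0.5333 + -0.7400i → escape time 6
(row=4, col=2): c = 0.0033 + -0.7400i → escape time 9
(row=4, col=3): c = 0.5400 + -0.7400i → escape time 3

Answer: 3693
8994
9994
8994
3693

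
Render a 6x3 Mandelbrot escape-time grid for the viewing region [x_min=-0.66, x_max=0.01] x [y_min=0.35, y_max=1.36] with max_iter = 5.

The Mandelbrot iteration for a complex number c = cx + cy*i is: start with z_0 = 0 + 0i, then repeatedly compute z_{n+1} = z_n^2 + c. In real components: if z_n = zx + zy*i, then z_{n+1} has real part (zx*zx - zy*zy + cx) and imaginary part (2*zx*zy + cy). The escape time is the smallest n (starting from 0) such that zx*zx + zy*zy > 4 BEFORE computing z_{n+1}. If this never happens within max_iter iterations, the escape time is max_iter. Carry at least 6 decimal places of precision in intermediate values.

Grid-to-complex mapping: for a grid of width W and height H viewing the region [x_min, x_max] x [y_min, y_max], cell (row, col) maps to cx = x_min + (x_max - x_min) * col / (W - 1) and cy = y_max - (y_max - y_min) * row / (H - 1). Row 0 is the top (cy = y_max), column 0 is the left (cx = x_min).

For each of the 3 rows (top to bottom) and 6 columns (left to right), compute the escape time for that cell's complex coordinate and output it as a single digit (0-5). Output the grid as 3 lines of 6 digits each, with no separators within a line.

(row=0, col=0): c = -0.6600 + 1.3600i → escape time 2
(row=0, col=1): c = -0.5260 + 1.3600i → escape time 2
(row=0, col=2): c = -0.3920 + 1.3600i → escape time 2
(row=0, col=3): c = -0.2580 + 1.3600i → escape time 2
(row=0, col=4): c = -0.1240 + 1.3600i → escape time 2
(row=0, col=5): c = 0.0100 + 1.3600i → escape time 2
(row=1, col=0): c = -0.6600 + 0.8550i → escape time 4
(row=1, col=1): c = -0.5260 + 0.8550i → escape time 4
(row=1, col=2): c = -0.3920 + 0.8550i → escape time 5
(row=1, col=3): c = -0.2580 + 0.8550i → escape time 5
(row=1, col=4): c = -0.1240 + 0.8550i → escape time 5
(row=1, col=5): c = 0.0100 + 0.8550i → escape time 5
(row=2, col=0): c = -0.6600 + 0.3500i → escape time 5
(row=2, col=1): c = -0.5260 + 0.3500i → escape time 5
(row=2, col=2): c = -0.3920 + 0.3500i → escape time 5
(row=2, col=3): c = -0.2580 + 0.3500i → escape time 5
(row=2, col=4): c = -0.1240 + 0.3500i → escape time 5
(row=2, col=5): c = 0.0100 + 0.3500i → escape time 5

Answer: 222222
445555
555555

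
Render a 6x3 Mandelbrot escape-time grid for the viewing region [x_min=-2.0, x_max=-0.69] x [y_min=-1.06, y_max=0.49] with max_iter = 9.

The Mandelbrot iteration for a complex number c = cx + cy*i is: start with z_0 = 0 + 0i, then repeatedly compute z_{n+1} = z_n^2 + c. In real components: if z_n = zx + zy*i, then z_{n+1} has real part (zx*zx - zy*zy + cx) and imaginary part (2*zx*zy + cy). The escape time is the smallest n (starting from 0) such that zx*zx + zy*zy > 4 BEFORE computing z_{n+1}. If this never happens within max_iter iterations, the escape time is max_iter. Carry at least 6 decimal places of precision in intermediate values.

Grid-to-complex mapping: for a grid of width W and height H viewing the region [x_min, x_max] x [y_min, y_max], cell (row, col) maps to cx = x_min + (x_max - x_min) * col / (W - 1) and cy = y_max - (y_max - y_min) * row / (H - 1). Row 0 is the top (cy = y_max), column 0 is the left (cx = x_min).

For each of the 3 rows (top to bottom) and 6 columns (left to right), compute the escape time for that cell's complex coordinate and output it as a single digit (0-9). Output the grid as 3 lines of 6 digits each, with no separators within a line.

Answer: 133559
145999
112333

Derivation:
(row=0, col=0): c = -2.0000 + 0.4900i → escape time 1
(row=0, col=1): c = -1.7380 + 0.4900i → escape time 3
(row=0, col=2): c = -1.4760 + 0.4900i → escape time 3
(row=0, col=3): c = -1.2140 + 0.4900i → escape time 5
(row=0, col=4): c = -0.9520 + 0.4900i → escape time 5
(row=0, col=5): c = -0.6900 + 0.4900i → escape time 9
(row=1, col=0): c = -2.0000 + -0.2850i → escape time 1
(row=1, col=1): c = -1.7380 + -0.2850i → escape time 4
(row=1, col=2): c = -1.4760 + -0.2850i → escape time 5
(row=1, col=3): c = -1.2140 + -0.2850i → escape time 9
(row=1, col=4): c = -0.9520 + -0.2850i → escape time 9
(row=1, col=5): c = -0.6900 + -0.2850i → escape time 9
(row=2, col=0): c = -2.0000 + -1.0600i → escape time 1
(row=2, col=1): c = -1.7380 + -1.0600i → escape time 1
(row=2, col=2): c = -1.4760 + -1.0600i → escape time 2
(row=2, col=3): c = -1.2140 + -1.0600i → escape time 3
(row=2, col=4): c = -0.9520 + -1.0600i → escape time 3
(row=2, col=5): c = -0.6900 + -1.0600i → escape time 3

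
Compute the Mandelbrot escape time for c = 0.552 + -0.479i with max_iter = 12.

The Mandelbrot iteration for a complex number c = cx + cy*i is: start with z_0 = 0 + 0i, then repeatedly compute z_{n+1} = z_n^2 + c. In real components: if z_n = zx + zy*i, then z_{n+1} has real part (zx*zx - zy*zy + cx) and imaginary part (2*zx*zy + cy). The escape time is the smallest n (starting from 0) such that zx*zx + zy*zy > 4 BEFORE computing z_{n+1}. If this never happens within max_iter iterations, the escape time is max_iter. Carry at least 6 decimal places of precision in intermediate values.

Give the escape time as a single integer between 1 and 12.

z_0 = 0 + 0i, c = 0.5520 + -0.4790i
Iter 1: z = 0.5520 + -0.4790i, |z|^2 = 0.5341
Iter 2: z = 0.6273 + -1.0078i, |z|^2 = 1.4092
Iter 3: z = -0.0702 + -1.7433i, |z|^2 = 3.0441
Iter 4: z = -2.4823 + -0.2341i, |z|^2 = 6.2165
Escaped at iteration 4

Answer: 4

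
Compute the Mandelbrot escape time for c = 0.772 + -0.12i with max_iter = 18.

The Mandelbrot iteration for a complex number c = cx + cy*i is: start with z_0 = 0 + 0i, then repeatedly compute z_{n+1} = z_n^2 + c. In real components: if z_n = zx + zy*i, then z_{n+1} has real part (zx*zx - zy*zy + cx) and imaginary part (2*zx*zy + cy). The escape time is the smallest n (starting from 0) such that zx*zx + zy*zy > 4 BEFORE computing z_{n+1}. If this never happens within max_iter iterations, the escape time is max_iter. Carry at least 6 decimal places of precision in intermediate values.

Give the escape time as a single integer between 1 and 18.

z_0 = 0 + 0i, c = 0.7720 + -0.1200i
Iter 1: z = 0.7720 + -0.1200i, |z|^2 = 0.6104
Iter 2: z = 1.3536 + -0.3053i, |z|^2 = 1.9254
Iter 3: z = 2.5110 + -0.9464i, |z|^2 = 7.2008
Escaped at iteration 3

Answer: 3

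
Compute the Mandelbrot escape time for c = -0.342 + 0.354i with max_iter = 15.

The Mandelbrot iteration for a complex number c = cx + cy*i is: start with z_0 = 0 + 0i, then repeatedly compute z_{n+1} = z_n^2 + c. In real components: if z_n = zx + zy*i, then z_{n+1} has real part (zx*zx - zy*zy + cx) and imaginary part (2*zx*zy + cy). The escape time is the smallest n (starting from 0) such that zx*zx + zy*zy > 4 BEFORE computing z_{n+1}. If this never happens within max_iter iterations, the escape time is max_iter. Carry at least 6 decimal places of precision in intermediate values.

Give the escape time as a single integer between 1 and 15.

Answer: 15

Derivation:
z_0 = 0 + 0i, c = -0.3420 + 0.3540i
Iter 1: z = -0.3420 + 0.3540i, |z|^2 = 0.2423
Iter 2: z = -0.3504 + 0.1119i, |z|^2 = 0.1353
Iter 3: z = -0.2318 + 0.2756i, |z|^2 = 0.1297
Iter 4: z = -0.3642 + 0.2262i, |z|^2 = 0.1839
Iter 5: z = -0.2605 + 0.1892i, |z|^2 = 0.1037
Iter 6: z = -0.3099 + 0.2554i, |z|^2 = 0.1613
Iter 7: z = -0.3112 + 0.1957i, |z|^2 = 0.1351
Iter 8: z = -0.2834 + 0.2322i, |z|^2 = 0.1343
Iter 9: z = -0.3156 + 0.2224i, |z|^2 = 0.1490
Iter 10: z = -0.2918 + 0.2137i, |z|^2 = 0.1308
Iter 11: z = -0.3025 + 0.2293i, |z|^2 = 0.1441
Iter 12: z = -0.3031 + 0.2153i, |z|^2 = 0.1382
Iter 13: z = -0.2965 + 0.2235i, |z|^2 = 0.1379
Iter 14: z = -0.3040 + 0.2215i, |z|^2 = 0.1415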